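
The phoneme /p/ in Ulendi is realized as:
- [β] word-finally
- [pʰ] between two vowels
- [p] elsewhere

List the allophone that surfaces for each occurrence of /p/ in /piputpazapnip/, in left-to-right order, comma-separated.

[p], [pʰ], [p], [p], [β]

Occurrence 1 (position 1): no conditioning environment matches → elsewhere allophone [p].
Occurrence 2 (position 3): between two vowels → [pʰ].
Occurrence 3 (position 6): no conditioning environment matches → elsewhere allophone [p].
Occurrence 4 (position 10): no conditioning environment matches → elsewhere allophone [p].
Occurrence 5 (position 13): word-finally → [β].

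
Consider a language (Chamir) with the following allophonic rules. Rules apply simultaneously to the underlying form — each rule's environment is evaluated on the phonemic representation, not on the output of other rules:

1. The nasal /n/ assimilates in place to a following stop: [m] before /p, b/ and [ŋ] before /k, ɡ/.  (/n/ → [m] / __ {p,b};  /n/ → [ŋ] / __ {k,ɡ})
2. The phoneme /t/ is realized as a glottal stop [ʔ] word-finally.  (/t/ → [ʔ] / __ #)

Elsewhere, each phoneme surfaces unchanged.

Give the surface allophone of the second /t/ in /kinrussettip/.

[t]

/t/ (between /t/ and /i/): rule 2 targets it, but not word-finally → unchanged [t].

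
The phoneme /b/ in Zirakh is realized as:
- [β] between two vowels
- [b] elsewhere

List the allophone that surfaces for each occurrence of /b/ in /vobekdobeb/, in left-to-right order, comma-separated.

[β], [β], [b]

Occurrence 1 (position 3): between two vowels → [β].
Occurrence 2 (position 8): between two vowels → [β].
Occurrence 3 (position 10): no conditioning environment matches → elsewhere allophone [b].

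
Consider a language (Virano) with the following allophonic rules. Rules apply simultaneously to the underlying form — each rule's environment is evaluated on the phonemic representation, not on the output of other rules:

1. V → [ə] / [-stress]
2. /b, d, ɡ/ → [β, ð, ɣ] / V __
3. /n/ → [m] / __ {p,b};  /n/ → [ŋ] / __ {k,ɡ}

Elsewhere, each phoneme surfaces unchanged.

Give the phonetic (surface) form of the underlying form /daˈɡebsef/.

/d/ (word-initial): rule 2 targets it, but not immediately after a vowel → unchanged [d].
Rule 1 applies to /a/ (between /d/ and /ɡ/: in an unstressed syllable) → [ə].
Rule 2 applies to /ɡ/ (between /a/ and /e/: immediately after a vowel) → [ɣ].
/e/ (between /ɡ/ and /b/): rule 1 targets it, but not in an unstressed syllable → unchanged [e].
/b/ (between /e/ and /s/) occurs immediately after a vowel → [β] by rule 2.
Rule 1 applies to /e/ (between /s/ and /f/: in an unstressed syllable) → [ə].

[dəˈɣeβsəf]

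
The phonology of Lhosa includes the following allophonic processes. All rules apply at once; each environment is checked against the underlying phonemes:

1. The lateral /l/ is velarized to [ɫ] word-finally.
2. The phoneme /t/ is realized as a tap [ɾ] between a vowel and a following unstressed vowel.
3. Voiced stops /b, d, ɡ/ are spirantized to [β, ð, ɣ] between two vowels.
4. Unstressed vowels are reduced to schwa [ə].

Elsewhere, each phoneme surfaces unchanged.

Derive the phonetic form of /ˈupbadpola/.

[ˈupbədpələ]

/u/ (word-initial) is in the target of rule 4 but the environment (in an unstressed syllable) is not met → [u].
/p/ stays [p].
/b/ (between /p/ and /a/) fails the environment for rule 3, so it stays [b].
/a/ meets the environment for rule 4 (in an unstressed syllable) → [ə].
/d/ (between /a/ and /p/) fails the environment for rule 3, so it stays [d].
/p/ (between /d/ and /o/): no rule targets it → [p].
/o/ meets the environment for rule 4 (in an unstressed syllable) → [ə].
/l/ — between /o/ and /a/; rule 1 does not apply here → [l].
/a/ (word-final) occurs in an unstressed syllable → [ə] by rule 4.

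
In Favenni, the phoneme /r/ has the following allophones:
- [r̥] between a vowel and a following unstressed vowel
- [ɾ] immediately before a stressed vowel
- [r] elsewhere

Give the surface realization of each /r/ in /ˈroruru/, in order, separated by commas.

Occurrence 1 (position 1): immediately before a stressed vowel → [ɾ].
Occurrence 2 (position 3): between a vowel and a following unstressed vowel → [r̥].
Occurrence 3 (position 5): between a vowel and a following unstressed vowel → [r̥].

[ɾ], [r̥], [r̥]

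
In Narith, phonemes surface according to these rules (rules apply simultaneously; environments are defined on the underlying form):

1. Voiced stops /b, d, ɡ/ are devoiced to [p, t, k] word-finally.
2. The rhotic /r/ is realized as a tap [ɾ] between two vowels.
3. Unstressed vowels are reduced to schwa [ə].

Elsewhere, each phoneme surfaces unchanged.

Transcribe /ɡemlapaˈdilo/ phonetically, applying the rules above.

[ɡəmləpəˈdilə]

/ɡ/ — word-initial; rule 1 does not apply here → [ɡ].
/e/ — between /ɡ/ and /m/, in an unstressed syllable — surfaces as [ə] (rule 3).
/m/ (between /e/ and /l/) is unaffected → [m].
/l/ (between /m/ and /a/) is unaffected → [l].
Rule 3 applies to /a/ (between /l/ and /p/: in an unstressed syllable) → [ə].
/p/ (between /a/ and /a/): no rule targets it → [p].
/a/ (between /p/ and /d/): in an unstressed syllable, so rule 3 applies → [ə].
/d/ (between /a/ and /i/) fails the environment for rule 1, so it stays [d].
/i/ — between /d/ and /l/; rule 3 does not apply here → [i].
/l/ stays [l].
/o/ meets the environment for rule 3 (in an unstressed syllable) → [ə].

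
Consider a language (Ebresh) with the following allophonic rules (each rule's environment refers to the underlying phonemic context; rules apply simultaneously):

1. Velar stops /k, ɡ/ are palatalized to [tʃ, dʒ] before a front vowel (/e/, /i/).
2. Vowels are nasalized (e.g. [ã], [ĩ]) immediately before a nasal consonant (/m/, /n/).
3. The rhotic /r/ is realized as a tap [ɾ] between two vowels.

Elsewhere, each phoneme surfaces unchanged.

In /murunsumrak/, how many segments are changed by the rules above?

Segments that undergo a rule: /r/ → [ɾ] (rule 3); /u/ → [ũ] (rule 2); /u/ → [ũ] (rule 2).
All other segments surface unchanged.

3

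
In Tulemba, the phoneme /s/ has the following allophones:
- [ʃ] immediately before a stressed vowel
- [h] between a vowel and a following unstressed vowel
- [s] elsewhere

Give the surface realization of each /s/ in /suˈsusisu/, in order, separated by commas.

[s], [ʃ], [h], [h]

Occurrence 1 (position 1): no conditioning environment matches → elsewhere allophone [s].
Occurrence 2 (position 3): immediately before a stressed vowel → [ʃ].
Occurrence 3 (position 5): between a vowel and a following unstressed vowel → [h].
Occurrence 4 (position 7): between a vowel and a following unstressed vowel → [h].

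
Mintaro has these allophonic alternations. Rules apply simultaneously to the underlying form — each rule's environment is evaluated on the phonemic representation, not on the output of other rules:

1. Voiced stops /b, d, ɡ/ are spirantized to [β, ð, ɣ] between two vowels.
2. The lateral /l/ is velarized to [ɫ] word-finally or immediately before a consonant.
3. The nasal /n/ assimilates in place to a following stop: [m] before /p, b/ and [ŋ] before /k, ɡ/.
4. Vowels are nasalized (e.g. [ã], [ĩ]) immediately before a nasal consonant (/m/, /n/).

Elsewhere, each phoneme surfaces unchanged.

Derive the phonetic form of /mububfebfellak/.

/m/ (word-initial) is unaffected → [m].
/u/ (between /m/ and /b/): rule 4 targets it, but not before a nasal consonant → unchanged [u].
/b/ (between /u/ and /u/): between two vowels, so rule 1 applies → [β].
/u/ (between /b/ and /b/): rule 4 targets it, but not before a nasal consonant → unchanged [u].
/b/ (between /u/ and /f/) fails the environment for rule 1, so it stays [b].
/f/ (between /b/ and /e/): no rule targets it → [f].
/e/ — between /f/ and /b/; rule 4 does not apply here → [e].
/b/ (between /e/ and /f/) is in the target of rule 1 but the environment (between two vowels) is not met → [b].
/f/ — not in any rule's target class → [f].
/e/ (between /f/ and /l/): rule 4 targets it, but not before a nasal consonant → unchanged [e].
/l/ (between /e/ and /l/) occurs word-finally or immediately before a consonant → [ɫ] by rule 2.
/l/ (between /l/ and /a/) fails the environment for rule 2, so it stays [l].
/a/ (between /l/ and /k/): rule 4 targets it, but not before a nasal consonant → unchanged [a].
/k/ (word-final) is unaffected → [k].

[muβubfebfeɫlak]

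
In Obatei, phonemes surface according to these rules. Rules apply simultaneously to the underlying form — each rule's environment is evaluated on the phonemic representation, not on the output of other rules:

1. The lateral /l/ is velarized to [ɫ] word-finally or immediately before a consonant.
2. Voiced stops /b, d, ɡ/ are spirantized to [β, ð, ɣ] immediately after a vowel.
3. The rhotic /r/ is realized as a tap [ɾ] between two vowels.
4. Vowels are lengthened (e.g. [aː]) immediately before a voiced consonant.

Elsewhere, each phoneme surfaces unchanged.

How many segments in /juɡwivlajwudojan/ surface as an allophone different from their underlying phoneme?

8

Segments that undergo a rule: /u/ → [uː] (rule 4); /ɡ/ → [ɣ] (rule 2); /i/ → [iː] (rule 4); /a/ → [aː] (rule 4); /u/ → [uː] (rule 4); /d/ → [ð] (rule 2); /o/ → [oː] (rule 4); /a/ → [aː] (rule 4).
All other segments surface unchanged.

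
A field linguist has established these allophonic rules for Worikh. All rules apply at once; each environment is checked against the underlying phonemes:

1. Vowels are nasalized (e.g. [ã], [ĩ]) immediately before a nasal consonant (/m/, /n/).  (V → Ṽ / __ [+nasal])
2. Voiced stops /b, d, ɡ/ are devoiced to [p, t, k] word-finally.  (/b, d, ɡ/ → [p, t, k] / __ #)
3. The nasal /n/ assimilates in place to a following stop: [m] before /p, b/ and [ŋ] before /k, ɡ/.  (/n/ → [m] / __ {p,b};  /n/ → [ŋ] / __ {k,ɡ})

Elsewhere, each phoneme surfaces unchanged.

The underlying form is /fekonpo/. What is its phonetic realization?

[fekõmpo]

/f/ (word-initial) is unaffected → [f].
/e/ (between /f/ and /k/): rule 1 targets it, but not before a nasal consonant → unchanged [e].
/k/ stays [k].
/o/ meets the environment for rule 1 (before a nasal consonant) → [õ].
/n/ (between /o/ and /p/): before a labial or velar stop, so rule 3 applies → [m].
/p/ (between /n/ and /o/) is unaffected → [p].
/o/ (word-final) is in the target of rule 1 but the environment (before a nasal consonant) is not met → [o].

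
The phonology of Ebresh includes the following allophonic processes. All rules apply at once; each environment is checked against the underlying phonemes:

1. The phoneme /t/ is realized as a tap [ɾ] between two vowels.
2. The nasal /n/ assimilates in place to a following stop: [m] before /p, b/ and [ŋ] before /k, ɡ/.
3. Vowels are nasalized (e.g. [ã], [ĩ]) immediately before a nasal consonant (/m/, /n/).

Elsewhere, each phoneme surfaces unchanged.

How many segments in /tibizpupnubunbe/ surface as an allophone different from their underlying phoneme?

2

Segments that undergo a rule: /u/ → [ũ] (rule 3); /n/ → [m] (rule 2).
All other segments surface unchanged.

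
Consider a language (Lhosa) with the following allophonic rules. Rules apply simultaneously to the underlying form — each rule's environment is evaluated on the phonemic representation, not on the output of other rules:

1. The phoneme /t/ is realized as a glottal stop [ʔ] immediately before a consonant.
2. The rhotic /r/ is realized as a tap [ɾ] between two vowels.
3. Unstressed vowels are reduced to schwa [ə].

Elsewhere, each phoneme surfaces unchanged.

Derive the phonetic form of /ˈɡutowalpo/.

[ˈɡutəwəlpə]

/ɡ/ stays [ɡ].
/u/ (between /ɡ/ and /t/) fails the environment for rule 3, so it stays [u].
/t/ (between /u/ and /o/): rule 1 targets it, but not immediately before a consonant → unchanged [t].
/o/ — between /t/ and /w/, in an unstressed syllable — surfaces as [ə] (rule 3).
/w/ (between /o/ and /a/) is unaffected → [w].
/a/ (between /w/ and /l/) occurs in an unstressed syllable → [ə] by rule 3.
/l/ (between /a/ and /p/) is unaffected → [l].
/p/ (between /l/ and /o/) is unaffected → [p].
/o/ (word-final) occurs in an unstressed syllable → [ə] by rule 3.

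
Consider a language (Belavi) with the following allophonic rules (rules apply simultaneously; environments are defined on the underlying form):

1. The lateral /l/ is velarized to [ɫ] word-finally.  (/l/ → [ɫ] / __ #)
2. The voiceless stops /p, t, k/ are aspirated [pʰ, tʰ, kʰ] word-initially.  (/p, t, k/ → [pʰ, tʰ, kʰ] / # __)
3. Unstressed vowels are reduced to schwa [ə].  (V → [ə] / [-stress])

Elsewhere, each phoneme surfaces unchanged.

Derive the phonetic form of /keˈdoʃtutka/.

[kʰəˈdoʃtətkə]

/k/ (word-initial): word-initially, so rule 2 applies → [kʰ].
/e/ meets the environment for rule 3 (in an unstressed syllable) → [ə].
/o/ (between /d/ and /ʃ/): rule 3 targets it, but not in an unstressed syllable → unchanged [o].
/t/ (between /ʃ/ and /u/) is in the target of rule 2 but the environment (word-initially) is not met → [t].
/u/ (between /t/ and /t/) occurs in an unstressed syllable → [ə] by rule 3.
/t/ (between /u/ and /k/) fails the environment for rule 2, so it stays [t].
/k/ — between /t/ and /a/; rule 2 does not apply here → [k].
/a/ meets the environment for rule 3 (in an unstressed syllable) → [ə].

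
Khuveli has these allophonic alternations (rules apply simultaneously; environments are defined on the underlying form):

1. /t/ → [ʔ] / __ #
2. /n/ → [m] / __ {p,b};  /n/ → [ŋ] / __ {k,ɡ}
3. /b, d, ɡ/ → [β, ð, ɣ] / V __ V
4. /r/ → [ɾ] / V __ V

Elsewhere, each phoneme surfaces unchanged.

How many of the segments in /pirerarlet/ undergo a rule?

3

Segments that undergo a rule: /r/ → [ɾ] (rule 4); /r/ → [ɾ] (rule 4); /t/ → [ʔ] (rule 1).
All other segments surface unchanged.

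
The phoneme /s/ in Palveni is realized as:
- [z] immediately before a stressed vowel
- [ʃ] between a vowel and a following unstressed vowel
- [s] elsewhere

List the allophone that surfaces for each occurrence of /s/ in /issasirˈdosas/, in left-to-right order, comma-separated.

[s], [s], [ʃ], [ʃ], [s]

Occurrence 1 (position 2): no conditioning environment matches → elsewhere allophone [s].
Occurrence 2 (position 3): no conditioning environment matches → elsewhere allophone [s].
Occurrence 3 (position 5): between a vowel and a following unstressed vowel → [ʃ].
Occurrence 4 (position 10): between a vowel and a following unstressed vowel → [ʃ].
Occurrence 5 (position 12): no conditioning environment matches → elsewhere allophone [s].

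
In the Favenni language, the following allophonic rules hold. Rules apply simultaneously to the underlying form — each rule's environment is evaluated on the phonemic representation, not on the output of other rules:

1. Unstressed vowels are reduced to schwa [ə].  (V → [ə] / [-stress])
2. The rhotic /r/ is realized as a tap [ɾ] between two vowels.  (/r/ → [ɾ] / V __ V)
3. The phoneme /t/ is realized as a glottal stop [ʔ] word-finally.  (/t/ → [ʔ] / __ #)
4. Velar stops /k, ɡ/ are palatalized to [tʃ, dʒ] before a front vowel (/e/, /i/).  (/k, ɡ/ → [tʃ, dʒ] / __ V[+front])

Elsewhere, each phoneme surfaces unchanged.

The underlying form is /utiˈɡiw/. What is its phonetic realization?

/u/ meets the environment for rule 1 (in an unstressed syllable) → [ə].
/t/ — between /u/ and /i/; rule 3 does not apply here → [t].
/i/ (between /t/ and /ɡ/): in an unstressed syllable, so rule 1 applies → [ə].
/ɡ/ — between /i/ and /i/, before a front vowel — surfaces as [dʒ] (rule 4).
/i/ (between /ɡ/ and /w/) is in the target of rule 1 but the environment (in an unstressed syllable) is not met → [i].
/w/ (word-final) is unaffected → [w].

[ətəˈdʒiw]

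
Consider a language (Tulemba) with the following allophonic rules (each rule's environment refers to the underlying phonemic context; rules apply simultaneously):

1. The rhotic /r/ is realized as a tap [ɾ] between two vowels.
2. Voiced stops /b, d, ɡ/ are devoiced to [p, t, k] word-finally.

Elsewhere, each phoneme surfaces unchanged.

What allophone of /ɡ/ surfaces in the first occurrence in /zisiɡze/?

/ɡ/ (between /i/ and /z/) is in the target of rule 2 but the environment (word-finally) is not met → [ɡ].

[ɡ]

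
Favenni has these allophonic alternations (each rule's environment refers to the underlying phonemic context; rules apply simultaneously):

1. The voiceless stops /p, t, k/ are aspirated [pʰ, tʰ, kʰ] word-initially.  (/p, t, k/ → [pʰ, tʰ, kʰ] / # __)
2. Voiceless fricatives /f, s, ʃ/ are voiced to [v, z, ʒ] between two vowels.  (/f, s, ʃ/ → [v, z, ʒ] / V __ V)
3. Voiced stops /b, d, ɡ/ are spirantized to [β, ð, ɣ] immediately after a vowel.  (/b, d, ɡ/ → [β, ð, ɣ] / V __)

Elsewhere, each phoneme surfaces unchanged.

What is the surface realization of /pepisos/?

[pʰepizos]

/p/ (word-initial): word-initially, so rule 1 applies → [pʰ].
/p/ (between /e/ and /i/) is in the target of rule 1 but the environment (word-initially) is not met → [p].
/s/ — between /i/ and /o/, between two vowels — surfaces as [z] (rule 2).
/s/ — word-final; rule 2 does not apply here → [s].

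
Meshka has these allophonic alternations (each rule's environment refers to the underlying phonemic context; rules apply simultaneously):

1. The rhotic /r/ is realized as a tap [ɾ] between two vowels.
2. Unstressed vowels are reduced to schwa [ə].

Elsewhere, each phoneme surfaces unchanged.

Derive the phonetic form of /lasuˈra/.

/l/ stays [l].
/a/ (between /l/ and /s/): in an unstressed syllable, so rule 2 applies → [ə].
/s/ stays [s].
/u/ — between /s/ and /r/, in an unstressed syllable — surfaces as [ə] (rule 2).
/r/ meets the environment for rule 1 (between two vowels) → [ɾ].
/a/ (word-final) fails the environment for rule 2, so it stays [a].

[ləsəˈɾa]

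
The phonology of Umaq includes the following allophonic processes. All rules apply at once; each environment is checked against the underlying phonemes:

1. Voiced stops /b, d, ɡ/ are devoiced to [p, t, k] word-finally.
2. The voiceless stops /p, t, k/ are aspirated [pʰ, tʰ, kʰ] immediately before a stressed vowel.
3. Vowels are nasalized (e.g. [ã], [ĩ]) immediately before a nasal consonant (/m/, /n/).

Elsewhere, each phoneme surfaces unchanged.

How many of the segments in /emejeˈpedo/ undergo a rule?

Segments that undergo a rule: /e/ → [ẽ] (rule 3); /p/ → [pʰ] (rule 2).
All other segments surface unchanged.

2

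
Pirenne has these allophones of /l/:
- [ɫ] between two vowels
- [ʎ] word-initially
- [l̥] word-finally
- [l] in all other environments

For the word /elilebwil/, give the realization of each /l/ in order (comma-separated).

Occurrence 1 (position 2): between two vowels → [ɫ].
Occurrence 2 (position 4): between two vowels → [ɫ].
Occurrence 3 (position 9): word-finally → [l̥].

[ɫ], [ɫ], [l̥]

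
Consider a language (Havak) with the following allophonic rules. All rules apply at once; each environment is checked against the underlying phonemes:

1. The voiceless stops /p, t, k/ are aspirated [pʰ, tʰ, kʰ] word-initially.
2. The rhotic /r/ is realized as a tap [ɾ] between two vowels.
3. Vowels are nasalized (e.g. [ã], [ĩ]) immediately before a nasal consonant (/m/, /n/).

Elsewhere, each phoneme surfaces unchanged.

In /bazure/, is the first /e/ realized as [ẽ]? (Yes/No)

No

/e/ (word-final) is in the target of rule 3 but the environment (before a nasal consonant) is not met → [e].
The actual realization is [e], not [ẽ].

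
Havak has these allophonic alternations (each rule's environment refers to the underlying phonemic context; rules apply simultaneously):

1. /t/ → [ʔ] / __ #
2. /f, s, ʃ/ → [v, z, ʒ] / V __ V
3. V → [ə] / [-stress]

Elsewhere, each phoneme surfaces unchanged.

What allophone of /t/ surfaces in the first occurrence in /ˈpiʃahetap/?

/t/ (between /e/ and /a/) is in the target of rule 1 but the environment (word-finally) is not met → [t].

[t]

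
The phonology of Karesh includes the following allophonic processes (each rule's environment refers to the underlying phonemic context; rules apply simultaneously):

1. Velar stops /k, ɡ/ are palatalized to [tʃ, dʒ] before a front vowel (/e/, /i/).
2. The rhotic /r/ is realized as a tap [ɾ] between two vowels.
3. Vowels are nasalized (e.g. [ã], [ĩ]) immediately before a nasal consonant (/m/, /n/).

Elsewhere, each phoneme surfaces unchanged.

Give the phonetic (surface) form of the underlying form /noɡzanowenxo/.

[noɡzãnowẽnxo]

/n/ — not in any rule's target class → [n].
/o/ (between /n/ and /ɡ/) fails the environment for rule 3, so it stays [o].
/ɡ/ (between /o/ and /z/) is in the target of rule 1 but the environment (before a front vowel) is not met → [ɡ].
/z/ (between /ɡ/ and /a/): no rule targets it → [z].
/a/ (between /z/ and /n/) occurs before a nasal consonant → [ã] by rule 3.
/n/ stays [n].
/o/ — between /n/ and /w/; rule 3 does not apply here → [o].
/w/ (between /o/ and /e/): no rule targets it → [w].
/e/ — between /w/ and /n/, before a nasal consonant — surfaces as [ẽ] (rule 3).
/n/ (between /e/ and /x/): no rule targets it → [n].
/x/ (between /n/ and /o/) is unaffected → [x].
/o/ (word-final) is in the target of rule 3 but the environment (before a nasal consonant) is not met → [o].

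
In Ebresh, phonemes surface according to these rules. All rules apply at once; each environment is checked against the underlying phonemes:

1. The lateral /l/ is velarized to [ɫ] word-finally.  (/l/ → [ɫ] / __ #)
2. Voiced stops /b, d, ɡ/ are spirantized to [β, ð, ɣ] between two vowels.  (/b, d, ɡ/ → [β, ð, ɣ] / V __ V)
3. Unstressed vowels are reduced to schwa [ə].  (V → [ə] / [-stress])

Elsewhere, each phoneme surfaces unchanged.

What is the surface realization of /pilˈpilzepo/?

[pəlˈpilzəpə]

/p/ — not in any rule's target class → [p].
/i/ (between /p/ and /l/) occurs in an unstressed syllable → [ə] by rule 3.
/l/ (between /i/ and /p/) is in the target of rule 1 but the environment (word-finally) is not met → [l].
/p/ — not in any rule's target class → [p].
/i/ — between /p/ and /l/; rule 3 does not apply here → [i].
/l/ (between /i/ and /z/) is in the target of rule 1 but the environment (word-finally) is not met → [l].
/z/ (between /l/ and /e/) is unaffected → [z].
Rule 3 applies to /e/ (between /z/ and /p/: in an unstressed syllable) → [ə].
/p/ (between /e/ and /o/): no rule targets it → [p].
Rule 3 applies to /o/ (word-final: in an unstressed syllable) → [ə].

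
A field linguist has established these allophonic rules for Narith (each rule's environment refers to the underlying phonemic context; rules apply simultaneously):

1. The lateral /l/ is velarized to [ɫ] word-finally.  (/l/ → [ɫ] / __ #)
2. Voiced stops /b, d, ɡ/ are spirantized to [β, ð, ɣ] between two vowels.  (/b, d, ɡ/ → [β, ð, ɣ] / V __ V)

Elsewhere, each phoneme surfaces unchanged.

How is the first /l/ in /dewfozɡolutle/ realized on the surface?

[l]

/l/ (between /o/ and /u/): rule 1 targets it, but not word-finally → unchanged [l].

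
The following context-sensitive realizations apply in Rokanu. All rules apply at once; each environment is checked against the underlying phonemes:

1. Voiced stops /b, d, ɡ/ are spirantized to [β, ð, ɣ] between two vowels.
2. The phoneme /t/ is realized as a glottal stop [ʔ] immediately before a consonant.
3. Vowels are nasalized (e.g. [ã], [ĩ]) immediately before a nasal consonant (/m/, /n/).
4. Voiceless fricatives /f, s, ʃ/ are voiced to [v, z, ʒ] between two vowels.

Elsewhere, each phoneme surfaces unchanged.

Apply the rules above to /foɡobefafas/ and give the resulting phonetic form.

[foɣoβevavas]

/f/ — word-initial; rule 4 does not apply here → [f].
/o/ (between /f/ and /ɡ/) is in the target of rule 3 but the environment (before a nasal consonant) is not met → [o].
/ɡ/ (between /o/ and /o/) occurs between two vowels → [ɣ] by rule 1.
/o/ — between /ɡ/ and /b/; rule 3 does not apply here → [o].
/b/ (between /o/ and /e/): between two vowels, so rule 1 applies → [β].
/e/ (between /b/ and /f/): rule 3 targets it, but not before a nasal consonant → unchanged [e].
/f/ meets the environment for rule 4 (between two vowels) → [v].
/a/ (between /f/ and /f/) fails the environment for rule 3, so it stays [a].
/f/ meets the environment for rule 4 (between two vowels) → [v].
/a/ (between /f/ and /s/): rule 3 targets it, but not before a nasal consonant → unchanged [a].
/s/ (word-final) is in the target of rule 4 but the environment (between two vowels) is not met → [s].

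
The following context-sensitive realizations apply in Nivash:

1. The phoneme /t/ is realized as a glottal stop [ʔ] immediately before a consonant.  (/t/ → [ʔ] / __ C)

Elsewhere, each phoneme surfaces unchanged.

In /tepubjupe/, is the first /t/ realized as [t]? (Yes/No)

Yes

/t/ (word-initial) fails the environment for rule 1, so it stays [t].
The actual realization is [t], which matches [t].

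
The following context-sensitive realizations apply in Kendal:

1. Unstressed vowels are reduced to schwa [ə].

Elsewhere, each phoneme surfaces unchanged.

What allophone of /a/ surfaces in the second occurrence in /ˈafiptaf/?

/a/ (between /t/ and /f/) occurs in an unstressed syllable → [ə] by rule 1.

[ə]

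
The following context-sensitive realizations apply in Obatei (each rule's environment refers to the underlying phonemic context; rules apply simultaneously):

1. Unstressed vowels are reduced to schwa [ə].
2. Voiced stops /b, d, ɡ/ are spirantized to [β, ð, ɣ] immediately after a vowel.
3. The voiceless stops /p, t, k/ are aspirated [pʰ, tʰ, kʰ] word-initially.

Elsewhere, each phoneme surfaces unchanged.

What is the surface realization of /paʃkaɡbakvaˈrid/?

/p/ (word-initial): word-initially, so rule 3 applies → [pʰ].
/a/ meets the environment for rule 1 (in an unstressed syllable) → [ə].
/ʃ/ stays [ʃ].
/k/ (between /ʃ/ and /a/): rule 3 targets it, but not word-initially → unchanged [k].
/a/ (between /k/ and /ɡ/): in an unstressed syllable, so rule 1 applies → [ə].
/ɡ/ (between /a/ and /b/): immediately after a vowel, so rule 2 applies → [ɣ].
/b/ (between /ɡ/ and /a/): rule 2 targets it, but not immediately after a vowel → unchanged [b].
/a/ (between /b/ and /k/): in an unstressed syllable, so rule 1 applies → [ə].
/k/ (between /a/ and /v/) is in the target of rule 3 but the environment (word-initially) is not met → [k].
/v/ stays [v].
/a/ meets the environment for rule 1 (in an unstressed syllable) → [ə].
/r/ (between /a/ and /i/): no rule targets it → [r].
/i/ (between /r/ and /d/): rule 1 targets it, but not in an unstressed syllable → unchanged [i].
Rule 2 applies to /d/ (word-final: immediately after a vowel) → [ð].

[pʰəʃkəɣbəkvəˈrið]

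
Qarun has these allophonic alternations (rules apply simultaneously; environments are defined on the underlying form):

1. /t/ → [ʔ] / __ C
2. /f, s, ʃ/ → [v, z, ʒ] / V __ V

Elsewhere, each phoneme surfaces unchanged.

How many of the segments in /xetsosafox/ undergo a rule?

3

Segments that undergo a rule: /t/ → [ʔ] (rule 1); /s/ → [z] (rule 2); /f/ → [v] (rule 2).
All other segments surface unchanged.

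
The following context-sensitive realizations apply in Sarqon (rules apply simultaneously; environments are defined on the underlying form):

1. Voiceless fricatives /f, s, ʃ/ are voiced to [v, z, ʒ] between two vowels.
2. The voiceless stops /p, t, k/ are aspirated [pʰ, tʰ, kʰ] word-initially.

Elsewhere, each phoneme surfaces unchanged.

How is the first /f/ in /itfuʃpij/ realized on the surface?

/f/ — between /t/ and /u/; rule 1 does not apply here → [f].

[f]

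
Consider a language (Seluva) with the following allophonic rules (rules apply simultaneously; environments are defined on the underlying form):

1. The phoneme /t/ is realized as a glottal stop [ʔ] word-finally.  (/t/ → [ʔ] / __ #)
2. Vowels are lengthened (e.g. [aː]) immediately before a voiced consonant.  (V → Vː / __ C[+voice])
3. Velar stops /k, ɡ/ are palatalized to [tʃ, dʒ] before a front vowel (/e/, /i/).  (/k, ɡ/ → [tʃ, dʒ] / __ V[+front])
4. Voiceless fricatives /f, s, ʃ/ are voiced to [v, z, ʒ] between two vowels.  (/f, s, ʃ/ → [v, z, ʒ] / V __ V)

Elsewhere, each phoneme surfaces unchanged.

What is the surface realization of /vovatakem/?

[voːvatatʃeːm]

/v/ stays [v].
/o/ (between /v/ and /v/): before a voiced consonant, so rule 2 applies → [oː].
/v/ (between /o/ and /a/) is unaffected → [v].
/a/ — between /v/ and /t/; rule 2 does not apply here → [a].
/t/ — between /a/ and /a/; rule 1 does not apply here → [t].
/a/ — between /t/ and /k/; rule 2 does not apply here → [a].
/k/ (between /a/ and /e/): before a front vowel, so rule 3 applies → [tʃ].
/e/ (between /k/ and /m/): before a voiced consonant, so rule 2 applies → [eː].
/m/ — not in any rule's target class → [m].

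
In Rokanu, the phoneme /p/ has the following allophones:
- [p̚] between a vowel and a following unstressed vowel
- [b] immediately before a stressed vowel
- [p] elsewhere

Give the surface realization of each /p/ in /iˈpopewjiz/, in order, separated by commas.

Occurrence 1 (position 2): immediately before a stressed vowel → [b].
Occurrence 2 (position 4): between a vowel and a following unstressed vowel → [p̚].

[b], [p̚]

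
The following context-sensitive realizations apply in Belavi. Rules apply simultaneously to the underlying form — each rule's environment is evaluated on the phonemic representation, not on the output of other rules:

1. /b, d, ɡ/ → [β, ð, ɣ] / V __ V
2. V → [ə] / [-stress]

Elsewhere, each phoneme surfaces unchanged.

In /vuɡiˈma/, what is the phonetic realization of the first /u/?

[ə]

/u/ — between /v/ and /ɡ/, in an unstressed syllable — surfaces as [ə] (rule 2).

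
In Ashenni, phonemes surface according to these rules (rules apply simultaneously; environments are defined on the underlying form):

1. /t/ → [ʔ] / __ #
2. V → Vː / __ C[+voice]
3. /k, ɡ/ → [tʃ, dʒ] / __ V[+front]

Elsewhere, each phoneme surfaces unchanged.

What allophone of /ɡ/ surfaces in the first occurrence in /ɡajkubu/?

/ɡ/ (word-initial) is in the target of rule 3 but the environment (before a front vowel) is not met → [ɡ].

[ɡ]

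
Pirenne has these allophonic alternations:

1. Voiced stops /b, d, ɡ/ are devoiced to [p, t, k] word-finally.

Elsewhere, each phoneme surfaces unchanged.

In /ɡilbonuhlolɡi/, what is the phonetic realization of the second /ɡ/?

/ɡ/ (between /l/ and /i/): rule 1 targets it, but not word-finally → unchanged [ɡ].

[ɡ]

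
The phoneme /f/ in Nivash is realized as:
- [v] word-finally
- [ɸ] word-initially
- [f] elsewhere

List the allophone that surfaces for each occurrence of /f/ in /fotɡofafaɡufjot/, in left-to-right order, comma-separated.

Occurrence 1 (position 1): word-initially → [ɸ].
Occurrence 2 (position 6): no conditioning environment matches → elsewhere allophone [f].
Occurrence 3 (position 8): no conditioning environment matches → elsewhere allophone [f].
Occurrence 4 (position 12): no conditioning environment matches → elsewhere allophone [f].

[ɸ], [f], [f], [f]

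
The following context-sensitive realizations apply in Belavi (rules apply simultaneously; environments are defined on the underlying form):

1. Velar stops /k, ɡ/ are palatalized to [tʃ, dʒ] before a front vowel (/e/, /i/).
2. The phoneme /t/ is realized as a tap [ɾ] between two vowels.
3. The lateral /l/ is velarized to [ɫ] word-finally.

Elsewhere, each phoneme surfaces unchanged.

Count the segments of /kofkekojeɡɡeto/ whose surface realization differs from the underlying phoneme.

Segments that undergo a rule: /k/ → [tʃ] (rule 1); /ɡ/ → [dʒ] (rule 1); /t/ → [ɾ] (rule 2).
All other segments surface unchanged.

3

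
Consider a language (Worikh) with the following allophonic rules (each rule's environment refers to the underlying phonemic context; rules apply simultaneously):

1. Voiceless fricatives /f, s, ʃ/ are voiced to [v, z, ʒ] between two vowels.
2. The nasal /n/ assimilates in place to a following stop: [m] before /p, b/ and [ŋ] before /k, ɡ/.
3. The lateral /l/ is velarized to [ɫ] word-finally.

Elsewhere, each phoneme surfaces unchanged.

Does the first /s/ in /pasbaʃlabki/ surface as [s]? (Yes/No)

/s/ — between /a/ and /b/; rule 1 does not apply here → [s].
The actual realization is [s], which matches [s].

Yes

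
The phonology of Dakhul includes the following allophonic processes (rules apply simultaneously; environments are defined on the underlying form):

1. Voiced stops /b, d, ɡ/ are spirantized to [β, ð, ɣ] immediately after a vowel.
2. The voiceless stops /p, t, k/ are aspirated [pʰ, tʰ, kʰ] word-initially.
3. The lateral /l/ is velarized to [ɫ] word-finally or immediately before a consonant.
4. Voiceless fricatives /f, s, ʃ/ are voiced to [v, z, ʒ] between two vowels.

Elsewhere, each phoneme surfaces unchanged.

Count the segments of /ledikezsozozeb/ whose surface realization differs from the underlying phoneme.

Segments that undergo a rule: /d/ → [ð] (rule 1); /b/ → [β] (rule 1).
All other segments surface unchanged.

2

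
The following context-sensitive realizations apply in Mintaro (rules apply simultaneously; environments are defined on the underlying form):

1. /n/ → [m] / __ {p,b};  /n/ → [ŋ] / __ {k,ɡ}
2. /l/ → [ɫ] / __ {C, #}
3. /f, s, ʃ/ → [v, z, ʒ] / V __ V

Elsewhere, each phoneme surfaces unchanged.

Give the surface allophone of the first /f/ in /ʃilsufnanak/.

[f]

/f/ (between /u/ and /n/) fails the environment for rule 3, so it stays [f].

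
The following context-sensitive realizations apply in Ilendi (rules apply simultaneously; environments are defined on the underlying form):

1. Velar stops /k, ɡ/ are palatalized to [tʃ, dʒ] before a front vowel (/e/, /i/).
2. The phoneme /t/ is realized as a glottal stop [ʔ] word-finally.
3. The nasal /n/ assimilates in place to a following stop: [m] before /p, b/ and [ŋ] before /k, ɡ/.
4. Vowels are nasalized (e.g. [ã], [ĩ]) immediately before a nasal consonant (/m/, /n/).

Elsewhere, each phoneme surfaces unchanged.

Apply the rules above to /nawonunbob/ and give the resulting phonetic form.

[nawõnũmbob]

/n/ — word-initial; rule 3 does not apply here → [n].
/a/ (between /n/ and /w/) is in the target of rule 4 but the environment (before a nasal consonant) is not met → [a].
/w/ — not in any rule's target class → [w].
/o/ (between /w/ and /n/) occurs before a nasal consonant → [õ] by rule 4.
/n/ (between /o/ and /u/) fails the environment for rule 3, so it stays [n].
Rule 4 applies to /u/ (between /n/ and /n/: before a nasal consonant) → [ũ].
/n/ meets the environment for rule 3 (before a labial or velar stop) → [m].
/b/ (between /n/ and /o/) is unaffected → [b].
/o/ (between /b/ and /b/): rule 4 targets it, but not before a nasal consonant → unchanged [o].
/b/ stays [b].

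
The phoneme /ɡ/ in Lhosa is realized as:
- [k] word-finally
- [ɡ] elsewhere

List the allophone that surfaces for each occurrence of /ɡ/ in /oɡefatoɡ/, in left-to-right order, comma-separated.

[ɡ], [k]

Occurrence 1 (position 2): no conditioning environment matches → elsewhere allophone [ɡ].
Occurrence 2 (position 8): word-finally → [k].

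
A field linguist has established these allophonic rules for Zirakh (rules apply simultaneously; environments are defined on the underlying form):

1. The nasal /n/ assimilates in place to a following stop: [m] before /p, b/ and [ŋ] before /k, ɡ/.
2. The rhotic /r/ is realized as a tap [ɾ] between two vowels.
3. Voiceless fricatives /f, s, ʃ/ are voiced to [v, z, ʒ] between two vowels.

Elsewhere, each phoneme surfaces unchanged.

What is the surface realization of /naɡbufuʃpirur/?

/n/ (word-initial) is in the target of rule 1 but the environment (before a labial or velar stop) is not met → [n].
/a/ (between /n/ and /ɡ/): no rule targets it → [a].
/ɡ/ — not in any rule's target class → [ɡ].
/b/ — not in any rule's target class → [b].
/u/ (between /b/ and /f/): no rule targets it → [u].
/f/ meets the environment for rule 3 (between two vowels) → [v].
/u/ (between /f/ and /ʃ/): no rule targets it → [u].
/ʃ/ (between /u/ and /p/) is in the target of rule 3 but the environment (between two vowels) is not met → [ʃ].
/p/ stays [p].
/i/ — not in any rule's target class → [i].
Rule 2 applies to /r/ (between /i/ and /u/: between two vowels) → [ɾ].
/u/ (between /r/ and /r/) is unaffected → [u].
/r/ (word-final) is in the target of rule 2 but the environment (between two vowels) is not met → [r].

[naɡbuvuʃpiɾur]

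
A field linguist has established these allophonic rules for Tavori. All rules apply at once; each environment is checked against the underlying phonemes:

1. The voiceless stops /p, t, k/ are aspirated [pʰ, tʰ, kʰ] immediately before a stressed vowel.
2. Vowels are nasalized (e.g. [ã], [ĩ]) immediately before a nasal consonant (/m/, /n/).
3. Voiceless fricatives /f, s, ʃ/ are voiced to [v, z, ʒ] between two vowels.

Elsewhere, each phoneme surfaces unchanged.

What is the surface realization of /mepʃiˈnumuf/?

[mepʃĩˈnũmuf]

/m/ — not in any rule's target class → [m].
/e/ — between /m/ and /p/; rule 2 does not apply here → [e].
/p/ (between /e/ and /ʃ/) is in the target of rule 1 but the environment (immediately before a stressed vowel) is not met → [p].
/ʃ/ — between /p/ and /i/; rule 3 does not apply here → [ʃ].
/i/ — between /ʃ/ and /n/, before a nasal consonant — surfaces as [ĩ] (rule 2).
/n/ stays [n].
/u/ — between /n/ and /m/, before a nasal consonant — surfaces as [ũ] (rule 2).
/m/ (between /u/ and /u/) is unaffected → [m].
/u/ — between /m/ and /f/; rule 2 does not apply here → [u].
/f/ (word-final): rule 3 targets it, but not between two vowels → unchanged [f].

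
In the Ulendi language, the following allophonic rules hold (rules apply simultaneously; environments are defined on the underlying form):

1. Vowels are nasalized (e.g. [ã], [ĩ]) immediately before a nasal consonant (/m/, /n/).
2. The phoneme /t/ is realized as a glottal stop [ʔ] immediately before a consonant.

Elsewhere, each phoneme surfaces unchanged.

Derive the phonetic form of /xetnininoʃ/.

/x/ (word-initial) is unaffected → [x].
/e/ (between /x/ and /t/) is in the target of rule 1 but the environment (before a nasal consonant) is not met → [e].
/t/ meets the environment for rule 2 (immediately before a consonant) → [ʔ].
/n/ (between /t/ and /i/) is unaffected → [n].
Rule 1 applies to /i/ (between /n/ and /n/: before a nasal consonant) → [ĩ].
/n/ — not in any rule's target class → [n].
/i/ meets the environment for rule 1 (before a nasal consonant) → [ĩ].
/n/ (between /i/ and /o/): no rule targets it → [n].
/o/ — between /n/ and /ʃ/; rule 1 does not apply here → [o].
/ʃ/ (word-final) is unaffected → [ʃ].

[xeʔnĩnĩnoʃ]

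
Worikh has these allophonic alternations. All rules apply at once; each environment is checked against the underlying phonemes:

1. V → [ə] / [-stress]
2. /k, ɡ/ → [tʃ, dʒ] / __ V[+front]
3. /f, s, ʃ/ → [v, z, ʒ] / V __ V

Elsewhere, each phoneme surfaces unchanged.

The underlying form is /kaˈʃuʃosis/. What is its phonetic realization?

/k/ (word-initial) is in the target of rule 2 but the environment (before a front vowel) is not met → [k].
Rule 1 applies to /a/ (between /k/ and /ʃ/: in an unstressed syllable) → [ə].
/ʃ/ (between /a/ and /u/) occurs between two vowels → [ʒ] by rule 3.
/u/ (between /ʃ/ and /ʃ/) fails the environment for rule 1, so it stays [u].
/ʃ/ (between /u/ and /o/) occurs between two vowels → [ʒ] by rule 3.
/o/ meets the environment for rule 1 (in an unstressed syllable) → [ə].
/s/ — between /o/ and /i/, between two vowels — surfaces as [z] (rule 3).
/i/ — between /s/ and /s/, in an unstressed syllable — surfaces as [ə] (rule 1).
/s/ (word-final) fails the environment for rule 3, so it stays [s].

[kəˈʒuʒəzəs]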